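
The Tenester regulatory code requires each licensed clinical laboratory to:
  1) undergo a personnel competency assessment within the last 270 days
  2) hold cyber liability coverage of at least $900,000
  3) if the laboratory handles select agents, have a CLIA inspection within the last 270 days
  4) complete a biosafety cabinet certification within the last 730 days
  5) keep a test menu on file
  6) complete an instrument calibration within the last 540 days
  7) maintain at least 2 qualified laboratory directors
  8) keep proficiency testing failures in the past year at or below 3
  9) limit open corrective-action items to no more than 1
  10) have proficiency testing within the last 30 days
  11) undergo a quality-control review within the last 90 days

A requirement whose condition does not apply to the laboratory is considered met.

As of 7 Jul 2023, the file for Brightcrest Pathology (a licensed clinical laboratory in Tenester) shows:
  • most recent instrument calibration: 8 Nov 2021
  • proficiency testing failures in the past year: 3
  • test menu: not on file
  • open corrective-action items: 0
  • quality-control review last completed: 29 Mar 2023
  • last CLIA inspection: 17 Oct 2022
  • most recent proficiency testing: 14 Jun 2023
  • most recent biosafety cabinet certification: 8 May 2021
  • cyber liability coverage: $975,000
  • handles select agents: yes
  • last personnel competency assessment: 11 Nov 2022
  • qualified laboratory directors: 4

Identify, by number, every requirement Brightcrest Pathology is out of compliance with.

4, 5, 6, 11

1. personnel competency assessment 238 days ago vs limit 270 → met
2. cyber liability coverage $975,000 ≥ $900,000 → met
3. condition 'handles select agents' holds; CLIA inspection 263 days ago vs limit 270 → met
4. biosafety cabinet certification 790 days ago vs limit 730 → not met
5. test menu absent → not met
6. instrument calibration 606 days ago vs limit 540 → not met
7. qualified laboratory directors 4 ≥ 2 → met
8. proficiency testing failures in the past year 3 ≤ 3 → met
9. open corrective-action items 0 ≤ 1 → met
10. proficiency testing 23 days ago vs limit 30 → met
11. quality-control review 100 days ago vs limit 90 → not met
Not met: 4, 5, 6, 11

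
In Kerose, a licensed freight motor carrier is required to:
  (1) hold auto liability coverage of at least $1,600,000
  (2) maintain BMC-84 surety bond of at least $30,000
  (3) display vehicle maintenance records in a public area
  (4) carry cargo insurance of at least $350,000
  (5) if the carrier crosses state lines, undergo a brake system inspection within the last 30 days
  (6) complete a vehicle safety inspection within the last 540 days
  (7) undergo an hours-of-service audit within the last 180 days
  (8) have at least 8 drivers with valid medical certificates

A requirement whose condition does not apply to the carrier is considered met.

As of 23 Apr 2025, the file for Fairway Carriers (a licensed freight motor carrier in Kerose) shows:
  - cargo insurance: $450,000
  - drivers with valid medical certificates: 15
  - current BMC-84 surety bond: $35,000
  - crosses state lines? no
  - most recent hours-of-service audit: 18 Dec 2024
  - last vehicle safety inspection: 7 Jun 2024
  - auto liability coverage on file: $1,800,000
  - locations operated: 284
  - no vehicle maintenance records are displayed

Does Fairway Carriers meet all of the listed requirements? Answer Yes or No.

No

1. auto liability coverage $1,800,000 ≥ $1,600,000 → met
2. BMC-84 surety bond $35,000 ≥ $30,000 → met
3. vehicle maintenance records absent → not met
4. cargo insurance $450,000 ≥ $350,000 → met
5. condition 'crosses state lines' does not hold → requirement n/a → met
6. vehicle safety inspection 320 days ago vs limit 540 → met
7. hours-of-service audit 126 days ago vs limit 180 → met
8. drivers with valid medical certificates 15 ≥ 8 → met
Not met: 3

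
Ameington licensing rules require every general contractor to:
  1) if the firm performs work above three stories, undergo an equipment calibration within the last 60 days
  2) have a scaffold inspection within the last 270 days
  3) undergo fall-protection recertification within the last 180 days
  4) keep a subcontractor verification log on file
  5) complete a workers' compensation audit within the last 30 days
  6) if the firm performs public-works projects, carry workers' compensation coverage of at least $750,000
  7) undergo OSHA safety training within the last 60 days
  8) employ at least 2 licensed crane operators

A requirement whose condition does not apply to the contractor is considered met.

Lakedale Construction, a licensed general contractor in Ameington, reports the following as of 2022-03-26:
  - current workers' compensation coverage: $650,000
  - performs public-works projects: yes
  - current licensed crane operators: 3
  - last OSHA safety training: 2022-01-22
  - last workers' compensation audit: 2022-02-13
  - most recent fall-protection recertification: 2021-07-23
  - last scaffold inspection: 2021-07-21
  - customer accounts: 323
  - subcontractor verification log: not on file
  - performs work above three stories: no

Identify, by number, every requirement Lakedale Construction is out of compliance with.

1. condition 'performs work above three stories' does not hold → requirement n/a → met
2. scaffold inspection 248 days ago vs limit 270 → met
3. fall-protection recertification 246 days ago vs limit 180 → not met
4. subcontractor verification log absent → not met
5. workers' compensation audit 41 days ago vs limit 30 → not met
6. condition 'performs public-works projects' holds; workers' compensation coverage $650,000 < $750,000 → not met
7. OSHA safety training 63 days ago vs limit 60 → not met
8. licensed crane operators 3 ≥ 2 → met
Not met: 3, 4, 5, 6, 7

3, 4, 5, 6, 7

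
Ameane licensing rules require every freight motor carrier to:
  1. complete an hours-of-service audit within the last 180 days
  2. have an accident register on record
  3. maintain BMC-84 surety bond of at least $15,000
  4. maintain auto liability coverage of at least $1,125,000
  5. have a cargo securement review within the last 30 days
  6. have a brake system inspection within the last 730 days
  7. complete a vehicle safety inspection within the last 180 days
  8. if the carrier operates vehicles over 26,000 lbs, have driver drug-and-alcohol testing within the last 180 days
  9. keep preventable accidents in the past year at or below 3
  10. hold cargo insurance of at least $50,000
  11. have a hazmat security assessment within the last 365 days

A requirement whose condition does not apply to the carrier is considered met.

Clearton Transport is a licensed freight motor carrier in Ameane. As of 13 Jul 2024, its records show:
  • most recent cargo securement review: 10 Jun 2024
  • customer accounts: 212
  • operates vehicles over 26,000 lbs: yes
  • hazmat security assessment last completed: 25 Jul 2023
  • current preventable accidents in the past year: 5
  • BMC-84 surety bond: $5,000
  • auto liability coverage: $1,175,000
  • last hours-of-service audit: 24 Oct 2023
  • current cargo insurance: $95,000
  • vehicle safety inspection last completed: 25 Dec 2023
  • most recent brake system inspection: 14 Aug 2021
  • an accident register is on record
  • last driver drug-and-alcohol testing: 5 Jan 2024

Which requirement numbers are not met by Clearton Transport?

1, 3, 5, 6, 7, 8, 9

1. hours-of-service audit 263 days ago vs limit 180 → not met
2. accident register present → met
3. BMC-84 surety bond $5,000 < $15,000 → not met
4. auto liability coverage $1,175,000 ≥ $1,125,000 → met
5. cargo securement review 33 days ago vs limit 30 → not met
6. brake system inspection 1064 days ago vs limit 730 → not met
7. vehicle safety inspection 201 days ago vs limit 180 → not met
8. condition 'operates vehicles over 26,000 lbs' holds; driver drug-and-alcohol testing 190 days ago vs limit 180 → not met
9. preventable accidents in the past year 5 > 3 → not met
10. cargo insurance $95,000 ≥ $50,000 → met
11. hazmat security assessment 354 days ago vs limit 365 → met
Not met: 1, 3, 5, 6, 7, 8, 9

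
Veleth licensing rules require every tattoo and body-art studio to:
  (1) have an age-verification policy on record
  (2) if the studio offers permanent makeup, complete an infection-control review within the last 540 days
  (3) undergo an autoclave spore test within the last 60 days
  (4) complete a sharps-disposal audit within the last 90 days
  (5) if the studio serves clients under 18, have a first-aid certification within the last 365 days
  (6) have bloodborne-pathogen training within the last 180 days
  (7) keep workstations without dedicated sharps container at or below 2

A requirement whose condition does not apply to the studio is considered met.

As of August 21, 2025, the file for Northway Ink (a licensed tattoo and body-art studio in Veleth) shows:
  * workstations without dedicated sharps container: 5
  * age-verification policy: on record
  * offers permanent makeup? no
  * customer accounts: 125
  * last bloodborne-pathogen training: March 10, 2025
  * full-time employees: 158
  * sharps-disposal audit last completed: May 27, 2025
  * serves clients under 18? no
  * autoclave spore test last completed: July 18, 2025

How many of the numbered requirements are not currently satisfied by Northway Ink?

1. age-verification policy present → met
2. condition 'offers permanent makeup' does not hold → requirement n/a → met
3. autoclave spore test 34 days ago vs limit 60 → met
4. sharps-disposal audit 86 days ago vs limit 90 → met
5. condition 'serves clients under 18' does not hold → requirement n/a → met
6. bloodborne-pathogen training 164 days ago vs limit 180 → met
7. workstations without dedicated sharps container 5 > 2 → not met
Not met: 1 of 7

1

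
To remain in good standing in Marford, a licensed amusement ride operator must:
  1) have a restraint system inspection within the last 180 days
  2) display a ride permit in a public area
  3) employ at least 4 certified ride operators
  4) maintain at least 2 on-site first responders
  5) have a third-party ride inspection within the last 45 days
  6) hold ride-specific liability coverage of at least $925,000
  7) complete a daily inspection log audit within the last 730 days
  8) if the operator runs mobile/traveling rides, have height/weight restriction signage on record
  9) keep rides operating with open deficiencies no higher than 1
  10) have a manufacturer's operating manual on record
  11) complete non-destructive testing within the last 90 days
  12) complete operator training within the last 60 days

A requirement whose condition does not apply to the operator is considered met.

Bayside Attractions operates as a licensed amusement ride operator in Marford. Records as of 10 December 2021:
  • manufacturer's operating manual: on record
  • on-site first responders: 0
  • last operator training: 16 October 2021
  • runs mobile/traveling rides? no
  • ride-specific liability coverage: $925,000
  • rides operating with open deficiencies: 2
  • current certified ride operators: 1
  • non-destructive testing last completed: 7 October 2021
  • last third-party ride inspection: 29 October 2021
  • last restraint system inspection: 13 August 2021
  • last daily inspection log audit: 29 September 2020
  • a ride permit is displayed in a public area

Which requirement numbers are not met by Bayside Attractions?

3, 4, 9

1. restraint system inspection 119 days ago vs limit 180 → met
2. ride permit present → met
3. certified ride operators 1 < 4 → not met
4. on-site first responders 0 < 2 → not met
5. third-party ride inspection 42 days ago vs limit 45 → met
6. ride-specific liability coverage $925,000 ≥ $925,000 → met
7. daily inspection log audit 437 days ago vs limit 730 → met
8. condition 'runs mobile/traveling rides' does not hold → requirement n/a → met
9. rides operating with open deficiencies 2 > 1 → not met
10. manufacturer's operating manual present → met
11. non-destructive testing 64 days ago vs limit 90 → met
12. operator training 55 days ago vs limit 60 → met
Not met: 3, 4, 9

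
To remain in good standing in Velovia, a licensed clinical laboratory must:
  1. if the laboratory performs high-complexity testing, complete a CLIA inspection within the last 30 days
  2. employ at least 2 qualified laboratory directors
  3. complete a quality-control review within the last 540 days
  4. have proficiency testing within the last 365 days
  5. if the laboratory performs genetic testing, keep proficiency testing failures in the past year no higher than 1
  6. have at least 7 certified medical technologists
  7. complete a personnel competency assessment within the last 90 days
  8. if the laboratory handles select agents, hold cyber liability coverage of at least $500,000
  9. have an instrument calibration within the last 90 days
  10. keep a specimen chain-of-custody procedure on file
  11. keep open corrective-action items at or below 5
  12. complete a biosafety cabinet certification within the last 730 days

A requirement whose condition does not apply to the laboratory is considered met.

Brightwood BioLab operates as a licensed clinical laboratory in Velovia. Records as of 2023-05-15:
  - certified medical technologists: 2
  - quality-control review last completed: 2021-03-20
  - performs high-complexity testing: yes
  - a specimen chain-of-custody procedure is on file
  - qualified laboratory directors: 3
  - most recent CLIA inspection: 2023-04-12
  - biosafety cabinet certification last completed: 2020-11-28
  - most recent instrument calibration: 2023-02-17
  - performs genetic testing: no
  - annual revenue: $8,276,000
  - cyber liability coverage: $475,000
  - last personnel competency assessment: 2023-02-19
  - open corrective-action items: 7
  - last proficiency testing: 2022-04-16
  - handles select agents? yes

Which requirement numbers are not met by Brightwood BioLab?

1. condition 'performs high-complexity testing' holds; CLIA inspection 33 days ago vs limit 30 → not met
2. qualified laboratory directors 3 ≥ 2 → met
3. quality-control review 786 days ago vs limit 540 → not met
4. proficiency testing 394 days ago vs limit 365 → not met
5. condition 'performs genetic testing' does not hold → requirement n/a → met
6. certified medical technologists 2 < 7 → not met
7. personnel competency assessment 85 days ago vs limit 90 → met
8. condition 'handles select agents' holds; cyber liability coverage $475,000 < $500,000 → not met
9. instrument calibration 87 days ago vs limit 90 → met
10. specimen chain-of-custody procedure present → met
11. open corrective-action items 7 > 5 → not met
12. biosafety cabinet certification 898 days ago vs limit 730 → not met
Not met: 1, 3, 4, 6, 8, 11, 12

1, 3, 4, 6, 8, 11, 12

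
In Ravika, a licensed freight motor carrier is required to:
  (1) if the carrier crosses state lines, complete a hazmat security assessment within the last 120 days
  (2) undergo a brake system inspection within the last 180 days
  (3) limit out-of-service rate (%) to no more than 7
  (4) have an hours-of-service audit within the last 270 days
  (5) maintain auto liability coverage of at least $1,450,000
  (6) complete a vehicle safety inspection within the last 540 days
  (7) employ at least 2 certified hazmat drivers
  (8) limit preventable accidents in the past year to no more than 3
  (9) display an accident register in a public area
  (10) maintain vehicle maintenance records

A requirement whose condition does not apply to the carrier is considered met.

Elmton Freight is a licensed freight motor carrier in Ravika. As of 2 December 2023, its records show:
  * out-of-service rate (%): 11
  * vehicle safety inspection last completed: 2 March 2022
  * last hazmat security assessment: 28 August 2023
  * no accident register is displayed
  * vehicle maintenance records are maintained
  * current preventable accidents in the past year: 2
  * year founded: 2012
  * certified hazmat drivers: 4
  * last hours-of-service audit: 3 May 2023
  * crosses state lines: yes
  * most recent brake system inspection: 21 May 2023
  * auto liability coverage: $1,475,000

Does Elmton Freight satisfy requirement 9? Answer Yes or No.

No

9. accident register absent → not met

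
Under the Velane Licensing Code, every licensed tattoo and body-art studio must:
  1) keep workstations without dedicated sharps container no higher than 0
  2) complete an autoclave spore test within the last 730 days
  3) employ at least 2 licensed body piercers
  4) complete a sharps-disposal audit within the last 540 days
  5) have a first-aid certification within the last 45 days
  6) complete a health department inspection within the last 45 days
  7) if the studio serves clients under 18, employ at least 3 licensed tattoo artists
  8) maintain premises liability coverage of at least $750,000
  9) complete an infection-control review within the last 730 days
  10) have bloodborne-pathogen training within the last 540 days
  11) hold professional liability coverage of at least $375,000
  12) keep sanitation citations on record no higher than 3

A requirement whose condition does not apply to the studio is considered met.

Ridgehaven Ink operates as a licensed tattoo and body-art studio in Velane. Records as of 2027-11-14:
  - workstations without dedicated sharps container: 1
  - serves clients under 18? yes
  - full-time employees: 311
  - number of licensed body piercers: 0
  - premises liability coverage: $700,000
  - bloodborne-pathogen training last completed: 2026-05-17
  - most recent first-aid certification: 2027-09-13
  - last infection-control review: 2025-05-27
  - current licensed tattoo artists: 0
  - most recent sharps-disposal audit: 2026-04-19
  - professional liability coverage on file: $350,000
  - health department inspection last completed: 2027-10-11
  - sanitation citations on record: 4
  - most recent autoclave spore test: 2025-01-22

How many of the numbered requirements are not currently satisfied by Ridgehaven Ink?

1. workstations without dedicated sharps container 1 > 0 → not met
2. autoclave spore test 1026 days ago vs limit 730 → not met
3. licensed body piercers 0 < 2 → not met
4. sharps-disposal audit 574 days ago vs limit 540 → not met
5. first-aid certification 62 days ago vs limit 45 → not met
6. health department inspection 34 days ago vs limit 45 → met
7. condition 'serves clients under 18' holds; licensed tattoo artists 0 < 3 → not met
8. premises liability coverage $700,000 < $750,000 → not met
9. infection-control review 901 days ago vs limit 730 → not met
10. bloodborne-pathogen training 546 days ago vs limit 540 → not met
11. professional liability coverage $350,000 < $375,000 → not met
12. sanitation citations on record 4 > 3 → not met
Not met: 11 of 12

11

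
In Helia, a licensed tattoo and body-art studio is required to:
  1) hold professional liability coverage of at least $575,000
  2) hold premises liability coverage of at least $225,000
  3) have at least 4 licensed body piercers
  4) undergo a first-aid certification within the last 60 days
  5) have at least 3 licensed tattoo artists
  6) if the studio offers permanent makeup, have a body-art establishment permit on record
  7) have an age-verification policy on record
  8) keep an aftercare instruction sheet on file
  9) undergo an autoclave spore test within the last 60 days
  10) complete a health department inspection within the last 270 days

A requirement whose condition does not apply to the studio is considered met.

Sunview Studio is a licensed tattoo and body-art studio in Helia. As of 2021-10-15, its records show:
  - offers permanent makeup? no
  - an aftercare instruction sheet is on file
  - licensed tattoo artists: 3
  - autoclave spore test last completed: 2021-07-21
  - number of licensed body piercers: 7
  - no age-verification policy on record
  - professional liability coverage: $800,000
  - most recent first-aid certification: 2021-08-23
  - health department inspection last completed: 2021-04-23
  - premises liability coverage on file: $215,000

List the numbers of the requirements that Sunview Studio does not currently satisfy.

2, 7, 9

1. professional liability coverage $800,000 ≥ $575,000 → met
2. premises liability coverage $215,000 < $225,000 → not met
3. licensed body piercers 7 ≥ 4 → met
4. first-aid certification 53 days ago vs limit 60 → met
5. licensed tattoo artists 3 ≥ 3 → met
6. condition 'offers permanent makeup' does not hold → requirement n/a → met
7. age-verification policy absent → not met
8. aftercare instruction sheet present → met
9. autoclave spore test 86 days ago vs limit 60 → not met
10. health department inspection 175 days ago vs limit 270 → met
Not met: 2, 7, 9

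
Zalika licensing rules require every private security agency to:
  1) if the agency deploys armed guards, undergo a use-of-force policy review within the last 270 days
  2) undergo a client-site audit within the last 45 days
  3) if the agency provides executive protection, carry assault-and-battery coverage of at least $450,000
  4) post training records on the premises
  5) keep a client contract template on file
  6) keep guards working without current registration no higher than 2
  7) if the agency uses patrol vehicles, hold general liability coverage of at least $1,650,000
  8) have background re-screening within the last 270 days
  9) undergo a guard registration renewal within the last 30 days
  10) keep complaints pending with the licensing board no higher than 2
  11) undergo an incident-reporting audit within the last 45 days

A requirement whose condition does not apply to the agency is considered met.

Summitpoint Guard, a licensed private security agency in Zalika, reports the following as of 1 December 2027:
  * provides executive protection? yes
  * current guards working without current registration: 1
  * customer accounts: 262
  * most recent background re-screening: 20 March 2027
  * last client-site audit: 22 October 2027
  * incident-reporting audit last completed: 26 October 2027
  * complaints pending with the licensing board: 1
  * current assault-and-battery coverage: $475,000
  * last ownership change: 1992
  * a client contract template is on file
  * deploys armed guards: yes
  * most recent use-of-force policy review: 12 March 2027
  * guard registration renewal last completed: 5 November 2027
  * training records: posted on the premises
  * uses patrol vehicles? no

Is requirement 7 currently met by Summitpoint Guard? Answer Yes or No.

Yes

7. condition 'uses patrol vehicles' does not hold → requirement n/a → met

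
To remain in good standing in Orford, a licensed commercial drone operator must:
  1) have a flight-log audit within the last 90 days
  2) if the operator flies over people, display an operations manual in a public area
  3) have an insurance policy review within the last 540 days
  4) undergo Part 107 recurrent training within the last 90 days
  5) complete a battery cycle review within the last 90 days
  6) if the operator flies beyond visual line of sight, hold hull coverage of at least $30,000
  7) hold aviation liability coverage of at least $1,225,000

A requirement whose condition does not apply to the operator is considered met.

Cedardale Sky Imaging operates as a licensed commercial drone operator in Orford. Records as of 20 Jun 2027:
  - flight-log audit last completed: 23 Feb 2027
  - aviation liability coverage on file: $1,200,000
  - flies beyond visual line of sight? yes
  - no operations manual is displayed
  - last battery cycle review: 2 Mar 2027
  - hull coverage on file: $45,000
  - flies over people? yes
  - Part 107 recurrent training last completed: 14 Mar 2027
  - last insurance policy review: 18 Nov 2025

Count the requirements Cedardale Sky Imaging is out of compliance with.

6

1. flight-log audit 117 days ago vs limit 90 → not met
2. condition 'flies over people' holds; operations manual absent → not met
3. insurance policy review 579 days ago vs limit 540 → not met
4. Part 107 recurrent training 98 days ago vs limit 90 → not met
5. battery cycle review 110 days ago vs limit 90 → not met
6. condition 'flies beyond visual line of sight' holds; hull coverage $45,000 ≥ $30,000 → met
7. aviation liability coverage $1,200,000 < $1,225,000 → not met
Not met: 6 of 7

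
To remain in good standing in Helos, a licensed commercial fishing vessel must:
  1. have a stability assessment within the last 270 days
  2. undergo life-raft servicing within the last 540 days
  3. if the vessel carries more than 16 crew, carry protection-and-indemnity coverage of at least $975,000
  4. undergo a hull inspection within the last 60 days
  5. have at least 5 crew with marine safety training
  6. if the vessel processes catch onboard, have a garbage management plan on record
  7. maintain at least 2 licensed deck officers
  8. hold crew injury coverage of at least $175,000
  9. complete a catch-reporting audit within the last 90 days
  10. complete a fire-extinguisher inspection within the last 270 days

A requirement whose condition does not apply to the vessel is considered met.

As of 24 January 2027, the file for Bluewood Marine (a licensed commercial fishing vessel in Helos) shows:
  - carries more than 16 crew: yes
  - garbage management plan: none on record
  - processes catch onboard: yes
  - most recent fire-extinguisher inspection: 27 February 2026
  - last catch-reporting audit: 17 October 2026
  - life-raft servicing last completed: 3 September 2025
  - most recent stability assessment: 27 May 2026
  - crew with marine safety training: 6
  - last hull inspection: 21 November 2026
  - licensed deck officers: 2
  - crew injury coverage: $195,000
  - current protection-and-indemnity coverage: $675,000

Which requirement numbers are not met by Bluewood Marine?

3, 4, 6, 9, 10

1. stability assessment 242 days ago vs limit 270 → met
2. life-raft servicing 508 days ago vs limit 540 → met
3. condition 'carries more than 16 crew' holds; protection-and-indemnity coverage $675,000 < $975,000 → not met
4. hull inspection 64 days ago vs limit 60 → not met
5. crew with marine safety training 6 ≥ 5 → met
6. condition 'processes catch onboard' holds; garbage management plan absent → not met
7. licensed deck officers 2 ≥ 2 → met
8. crew injury coverage $195,000 ≥ $175,000 → met
9. catch-reporting audit 99 days ago vs limit 90 → not met
10. fire-extinguisher inspection 331 days ago vs limit 270 → not met
Not met: 3, 4, 6, 9, 10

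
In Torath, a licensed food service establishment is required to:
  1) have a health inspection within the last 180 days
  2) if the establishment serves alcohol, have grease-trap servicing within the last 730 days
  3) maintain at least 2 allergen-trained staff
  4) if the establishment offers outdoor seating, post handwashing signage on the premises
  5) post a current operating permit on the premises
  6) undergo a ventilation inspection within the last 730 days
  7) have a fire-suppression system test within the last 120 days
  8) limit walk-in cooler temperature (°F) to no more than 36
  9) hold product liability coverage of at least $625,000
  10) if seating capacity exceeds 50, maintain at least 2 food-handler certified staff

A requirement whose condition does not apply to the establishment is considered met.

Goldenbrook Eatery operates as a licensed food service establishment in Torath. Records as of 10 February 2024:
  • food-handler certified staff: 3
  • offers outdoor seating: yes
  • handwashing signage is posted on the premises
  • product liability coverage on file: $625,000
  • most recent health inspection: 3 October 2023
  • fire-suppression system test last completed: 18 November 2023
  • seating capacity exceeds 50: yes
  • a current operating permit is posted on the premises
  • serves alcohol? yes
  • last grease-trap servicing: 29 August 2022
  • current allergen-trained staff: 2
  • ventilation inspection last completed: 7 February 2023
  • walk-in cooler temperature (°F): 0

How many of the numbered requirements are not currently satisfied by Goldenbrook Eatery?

1. health inspection 130 days ago vs limit 180 → met
2. condition 'serves alcohol' holds; grease-trap servicing 530 days ago vs limit 730 → met
3. allergen-trained staff 2 ≥ 2 → met
4. condition 'offers outdoor seating' holds; handwashing signage present → met
5. current operating permit present → met
6. ventilation inspection 368 days ago vs limit 730 → met
7. fire-suppression system test 84 days ago vs limit 120 → met
8. walk-in cooler temperature (°F) 0 ≤ 36 → met
9. product liability coverage $625,000 ≥ $625,000 → met
10. condition 'seating capacity exceeds 50' holds; food-handler certified staff 3 ≥ 2 → met
Not met: 0 of 10

0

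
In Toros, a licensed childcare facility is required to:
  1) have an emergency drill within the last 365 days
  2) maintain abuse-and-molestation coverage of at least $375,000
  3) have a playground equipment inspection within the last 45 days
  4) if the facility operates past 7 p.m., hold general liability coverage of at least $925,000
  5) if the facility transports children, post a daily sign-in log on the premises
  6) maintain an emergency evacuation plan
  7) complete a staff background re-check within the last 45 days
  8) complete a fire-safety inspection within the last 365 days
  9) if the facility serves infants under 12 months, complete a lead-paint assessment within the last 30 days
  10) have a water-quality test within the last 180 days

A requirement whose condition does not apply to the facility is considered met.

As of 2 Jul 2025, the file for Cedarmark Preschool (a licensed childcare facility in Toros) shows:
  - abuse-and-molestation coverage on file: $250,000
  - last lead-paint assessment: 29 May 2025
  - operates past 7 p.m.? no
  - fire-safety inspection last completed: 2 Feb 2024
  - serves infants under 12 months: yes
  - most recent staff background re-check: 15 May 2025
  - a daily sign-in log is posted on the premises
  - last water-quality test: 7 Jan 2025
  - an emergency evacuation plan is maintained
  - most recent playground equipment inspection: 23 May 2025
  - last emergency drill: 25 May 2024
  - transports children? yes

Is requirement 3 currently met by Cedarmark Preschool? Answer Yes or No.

3. playground equipment inspection 40 days ago vs limit 45 → met

Yes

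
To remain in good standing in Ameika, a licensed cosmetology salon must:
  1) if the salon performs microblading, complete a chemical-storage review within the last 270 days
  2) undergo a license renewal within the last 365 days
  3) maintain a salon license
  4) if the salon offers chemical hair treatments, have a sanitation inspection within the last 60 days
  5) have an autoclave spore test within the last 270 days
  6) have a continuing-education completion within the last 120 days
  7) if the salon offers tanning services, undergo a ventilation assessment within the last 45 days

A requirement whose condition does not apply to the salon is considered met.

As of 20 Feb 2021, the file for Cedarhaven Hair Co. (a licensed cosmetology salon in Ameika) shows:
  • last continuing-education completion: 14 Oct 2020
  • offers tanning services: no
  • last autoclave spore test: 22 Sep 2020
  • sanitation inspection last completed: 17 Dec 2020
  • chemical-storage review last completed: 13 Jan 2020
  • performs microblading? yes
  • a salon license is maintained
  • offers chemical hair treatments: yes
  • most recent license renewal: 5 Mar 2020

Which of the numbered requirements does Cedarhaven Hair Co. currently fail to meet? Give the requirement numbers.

1. condition 'performs microblading' holds; chemical-storage review 404 days ago vs limit 270 → not met
2. license renewal 352 days ago vs limit 365 → met
3. salon license present → met
4. condition 'offers chemical hair treatments' holds; sanitation inspection 65 days ago vs limit 60 → not met
5. autoclave spore test 151 days ago vs limit 270 → met
6. continuing-education completion 129 days ago vs limit 120 → not met
7. condition 'offers tanning services' does not hold → requirement n/a → met
Not met: 1, 4, 6

1, 4, 6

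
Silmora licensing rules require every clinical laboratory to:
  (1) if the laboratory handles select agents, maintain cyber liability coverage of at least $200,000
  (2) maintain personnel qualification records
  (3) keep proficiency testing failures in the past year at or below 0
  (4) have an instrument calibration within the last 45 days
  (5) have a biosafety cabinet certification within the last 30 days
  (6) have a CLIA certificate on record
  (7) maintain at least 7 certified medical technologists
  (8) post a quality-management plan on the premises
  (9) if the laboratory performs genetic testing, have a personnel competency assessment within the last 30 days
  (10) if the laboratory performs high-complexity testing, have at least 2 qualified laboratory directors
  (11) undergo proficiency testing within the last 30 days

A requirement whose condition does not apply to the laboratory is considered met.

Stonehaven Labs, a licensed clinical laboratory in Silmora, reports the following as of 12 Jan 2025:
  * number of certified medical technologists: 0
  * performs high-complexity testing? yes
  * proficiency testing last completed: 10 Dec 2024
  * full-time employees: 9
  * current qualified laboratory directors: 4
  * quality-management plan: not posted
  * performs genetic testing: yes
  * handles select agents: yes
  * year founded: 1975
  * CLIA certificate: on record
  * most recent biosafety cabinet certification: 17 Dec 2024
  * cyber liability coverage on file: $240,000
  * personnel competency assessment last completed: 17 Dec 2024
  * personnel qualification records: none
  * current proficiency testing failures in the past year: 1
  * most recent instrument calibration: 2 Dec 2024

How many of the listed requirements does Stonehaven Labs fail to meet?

5

1. condition 'handles select agents' holds; cyber liability coverage $240,000 ≥ $200,000 → met
2. personnel qualification records absent → not met
3. proficiency testing failures in the past year 1 > 0 → not met
4. instrument calibration 41 days ago vs limit 45 → met
5. biosafety cabinet certification 26 days ago vs limit 30 → met
6. CLIA certificate present → met
7. certified medical technologists 0 < 7 → not met
8. quality-management plan absent → not met
9. condition 'performs genetic testing' holds; personnel competency assessment 26 days ago vs limit 30 → met
10. condition 'performs high-complexity testing' holds; qualified laboratory directors 4 ≥ 2 → met
11. proficiency testing 33 days ago vs limit 30 → not met
Not met: 5 of 11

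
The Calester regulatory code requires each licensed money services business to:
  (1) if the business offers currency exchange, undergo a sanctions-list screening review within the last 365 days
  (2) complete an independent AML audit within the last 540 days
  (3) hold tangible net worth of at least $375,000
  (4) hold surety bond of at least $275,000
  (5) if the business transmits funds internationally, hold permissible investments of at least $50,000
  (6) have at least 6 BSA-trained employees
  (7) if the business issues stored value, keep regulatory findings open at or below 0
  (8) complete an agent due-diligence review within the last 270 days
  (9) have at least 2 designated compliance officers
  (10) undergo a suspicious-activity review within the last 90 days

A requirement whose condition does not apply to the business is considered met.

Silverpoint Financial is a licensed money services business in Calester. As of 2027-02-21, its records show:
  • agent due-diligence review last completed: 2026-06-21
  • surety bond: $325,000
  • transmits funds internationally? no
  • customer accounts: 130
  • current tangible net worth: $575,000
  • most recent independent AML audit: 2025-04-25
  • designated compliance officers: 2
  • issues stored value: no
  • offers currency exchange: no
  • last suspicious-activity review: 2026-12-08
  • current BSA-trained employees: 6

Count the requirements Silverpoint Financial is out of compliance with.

1. condition 'offers currency exchange' does not hold → requirement n/a → met
2. independent AML audit 667 days ago vs limit 540 → not met
3. tangible net worth $575,000 ≥ $375,000 → met
4. surety bond $325,000 ≥ $275,000 → met
5. condition 'transmits funds internationally' does not hold → requirement n/a → met
6. BSA-trained employees 6 ≥ 6 → met
7. condition 'issues stored value' does not hold → requirement n/a → met
8. agent due-diligence review 245 days ago vs limit 270 → met
9. designated compliance officers 2 ≥ 2 → met
10. suspicious-activity review 75 days ago vs limit 90 → met
Not met: 1 of 10

1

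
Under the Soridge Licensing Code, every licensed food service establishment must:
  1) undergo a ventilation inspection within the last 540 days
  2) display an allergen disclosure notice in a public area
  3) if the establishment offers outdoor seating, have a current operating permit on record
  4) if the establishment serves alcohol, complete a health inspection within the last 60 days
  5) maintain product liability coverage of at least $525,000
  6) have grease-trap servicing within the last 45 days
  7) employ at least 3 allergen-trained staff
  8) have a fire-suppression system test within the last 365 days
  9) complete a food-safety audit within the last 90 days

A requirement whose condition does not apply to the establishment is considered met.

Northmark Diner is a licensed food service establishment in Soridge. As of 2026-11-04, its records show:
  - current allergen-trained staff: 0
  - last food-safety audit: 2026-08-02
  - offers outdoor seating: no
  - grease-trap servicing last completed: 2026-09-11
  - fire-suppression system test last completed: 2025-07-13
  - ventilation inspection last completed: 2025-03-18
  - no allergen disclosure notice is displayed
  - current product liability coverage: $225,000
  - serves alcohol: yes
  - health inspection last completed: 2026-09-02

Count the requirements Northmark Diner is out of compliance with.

1. ventilation inspection 596 days ago vs limit 540 → not met
2. allergen disclosure notice absent → not met
3. condition 'offers outdoor seating' does not hold → requirement n/a → met
4. condition 'serves alcohol' holds; health inspection 63 days ago vs limit 60 → not met
5. product liability coverage $225,000 < $525,000 → not met
6. grease-trap servicing 54 days ago vs limit 45 → not met
7. allergen-trained staff 0 < 3 → not met
8. fire-suppression system test 479 days ago vs limit 365 → not met
9. food-safety audit 94 days ago vs limit 90 → not met
Not met: 8 of 9

8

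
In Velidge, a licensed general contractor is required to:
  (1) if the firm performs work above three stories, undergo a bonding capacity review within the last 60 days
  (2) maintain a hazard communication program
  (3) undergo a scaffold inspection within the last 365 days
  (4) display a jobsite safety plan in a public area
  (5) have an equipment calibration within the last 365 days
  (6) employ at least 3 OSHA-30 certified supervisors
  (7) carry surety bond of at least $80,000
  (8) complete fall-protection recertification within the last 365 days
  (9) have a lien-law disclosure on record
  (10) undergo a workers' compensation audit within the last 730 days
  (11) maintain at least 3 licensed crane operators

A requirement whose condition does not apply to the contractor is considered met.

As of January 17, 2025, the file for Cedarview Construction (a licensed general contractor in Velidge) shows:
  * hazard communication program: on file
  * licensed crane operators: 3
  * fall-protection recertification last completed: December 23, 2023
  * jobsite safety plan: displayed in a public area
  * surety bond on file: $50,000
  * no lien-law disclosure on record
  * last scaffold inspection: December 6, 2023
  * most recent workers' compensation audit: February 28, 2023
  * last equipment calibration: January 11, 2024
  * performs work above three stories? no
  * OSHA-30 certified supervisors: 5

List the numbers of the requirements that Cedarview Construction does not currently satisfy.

3, 5, 7, 8, 9

1. condition 'performs work above three stories' does not hold → requirement n/a → met
2. hazard communication program present → met
3. scaffold inspection 408 days ago vs limit 365 → not met
4. jobsite safety plan present → met
5. equipment calibration 372 days ago vs limit 365 → not met
6. OSHA-30 certified supervisors 5 ≥ 3 → met
7. surety bond $50,000 < $80,000 → not met
8. fall-protection recertification 391 days ago vs limit 365 → not met
9. lien-law disclosure absent → not met
10. workers' compensation audit 689 days ago vs limit 730 → met
11. licensed crane operators 3 ≥ 3 → met
Not met: 3, 5, 7, 8, 9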